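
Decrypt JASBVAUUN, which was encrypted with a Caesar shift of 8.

BSKTNSMMF

J(9): 9−8=1 → B
A(0): 0−8=-8≡18 → S
S(18): 18−8=10 → K
B(1): 1−8=-7≡19 → T
V(21): 21−8=13 → N
A(0): 0−8=-8≡18 → S
U(20): 20−8=12 → M
U(20): 20−8=12 → M
N(13): 13−8=5 → F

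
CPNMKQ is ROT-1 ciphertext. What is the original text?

C(2): 2−1=1 → B
P(15): 15−1=14 → O
N(13): 13−1=12 → M
M(12): 12−1=11 → L
K(10): 10−1=9 → J
Q(16): 16−1=15 → P

BOMLJP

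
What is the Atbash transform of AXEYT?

ZCVBG

A(0) → Z(25)
X(23) → C(2)
E(4) → V(21)
Y(24) → B(1)
T(19) → G(6)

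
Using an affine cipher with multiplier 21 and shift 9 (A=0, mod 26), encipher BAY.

B(1): 21·1+9=30≡4 → E
A(0): 21·0+9=9 → J
Y(24): 21·24+9=513≡19 → T

EJT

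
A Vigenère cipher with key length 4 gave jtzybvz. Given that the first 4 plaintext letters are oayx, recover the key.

vtbb

Subtract each crib letter from the matching ciphertext letter (mod 26):
j(9)−o(14)=-5≡21 → v
t(19)−a(0)=19 → t
z(25)−y(24)=1 → b
y(24)−x(23)=1 → b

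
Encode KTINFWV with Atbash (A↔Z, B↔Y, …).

K(10) → P(15)
T(19) → G(6)
I(8) → R(17)
N(13) → M(12)
F(5) → U(20)
W(22) → D(3)
V(21) → E(4)

PGRMUDE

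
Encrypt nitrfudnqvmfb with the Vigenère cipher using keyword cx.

pfvohrfkssocd

Repeat the key across the message: cxcxcxcxcxcxc
n(13)+c(2): 15 → p
i(8)+x(23): 31≡5 → f
t(19)+c(2): 21 → v
r(17)+x(23): 40≡14 → o
f(5)+c(2): 7 → h
u(20)+x(23): 43≡17 → r
d(3)+c(2): 5 → f
n(13)+x(23): 36≡10 → k
q(16)+c(2): 18 → s
v(21)+x(23): 44≡18 → s
m(12)+c(2): 14 → o
f(5)+x(23): 28≡2 → c
b(1)+c(2): 3 → d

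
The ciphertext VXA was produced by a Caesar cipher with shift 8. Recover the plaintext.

V(21): 21−8=13 → N
X(23): 23−8=15 → P
A(0): 0−8=-8≡18 → S

NPS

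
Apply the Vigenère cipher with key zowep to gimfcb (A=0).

fwijra

Repeat the key across the message: zowepz
g(6)+z(25): 31≡5 → f
i(8)+o(14): 22 → w
m(12)+w(22): 34≡8 → i
f(5)+e(4): 9 → j
c(2)+p(15): 17 → r
b(1)+z(25): 26≡0 → a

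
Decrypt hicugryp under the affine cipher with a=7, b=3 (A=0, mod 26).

ixlvtcdy

The inverse of 7 mod 26 is 15, since 7·15=105≡1. Apply D(y)=15·(y−3) mod 26:
h(7): 15·(7−3)=60≡8 → i
i(8): 15·(8−3)=75≡23 → x
c(2): 15·(2−3)=-15≡11 → l
u(20): 15·(20−3)=255≡21 → v
g(6): 15·(6−3)=45≡19 → t
r(17): 15·(17−3)=210≡2 → c
y(24): 15·(24−3)=315≡3 → d
p(15): 15·(15−3)=180≡24 → y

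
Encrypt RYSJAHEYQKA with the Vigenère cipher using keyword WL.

Repeat the key across the message: WLWLWLWLWLW
R(17)+W(22): 39≡13 → N
Y(24)+L(11): 35≡9 → J
S(18)+W(22): 40≡14 → O
J(9)+L(11): 20 → U
A(0)+W(22): 22 → W
H(7)+L(11): 18 → S
E(4)+W(22): 26≡0 → A
Y(24)+L(11): 35≡9 → J
Q(16)+W(22): 38≡12 → M
K(10)+L(11): 21 → V
A(0)+W(22): 22 → W

NJOUWSAJMVW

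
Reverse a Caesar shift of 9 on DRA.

D(3): 3−9=-6≡20 → U
R(17): 17−9=8 → I
A(0): 0−9=-9≡17 → R

UIR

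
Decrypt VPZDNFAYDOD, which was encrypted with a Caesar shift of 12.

V(21): 21−12=9 → J
P(15): 15−12=3 → D
Z(25): 25−12=13 → N
D(3): 3−12=-9≡17 → R
N(13): 13−12=1 → B
F(5): 5−12=-7≡19 → T
A(0): 0−12=-12≡14 → O
Y(24): 24−12=12 → M
D(3): 3−12=-9≡17 → R
O(14): 14−12=2 → C
D(3): 3−12=-9≡17 → R

JDNRBTOMRCR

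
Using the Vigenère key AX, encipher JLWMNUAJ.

JIWJNRAG

Repeat the key across the message: AXAXAXAX
J(9)+A(0): 9 → J
L(11)+X(23): 34≡8 → I
W(22)+A(0): 22 → W
M(12)+X(23): 35≡9 → J
N(13)+A(0): 13 → N
U(20)+X(23): 43≡17 → R
A(0)+A(0): 0 → A
J(9)+X(23): 32≡6 → G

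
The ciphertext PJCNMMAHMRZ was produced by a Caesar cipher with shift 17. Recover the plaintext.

YSLWVVJQVAI

P(15): 15−17=-2≡24 → Y
J(9): 9−17=-8≡18 → S
C(2): 2−17=-15≡11 → L
N(13): 13−17=-4≡22 → W
M(12): 12−17=-5≡21 → V
M(12): 12−17=-5≡21 → V
A(0): 0−17=-17≡9 → J
H(7): 7−17=-10≡16 → Q
M(12): 12−17=-5≡21 → V
R(17): 17−17=0 → A
Z(25): 25−17=8 → I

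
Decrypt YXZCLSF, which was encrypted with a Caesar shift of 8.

Y(24): 24−8=16 → Q
X(23): 23−8=15 → P
Z(25): 25−8=17 → R
C(2): 2−8=-6≡20 → U
L(11): 11−8=3 → D
S(18): 18−8=10 → K
F(5): 5−8=-3≡23 → X

QPRUDKX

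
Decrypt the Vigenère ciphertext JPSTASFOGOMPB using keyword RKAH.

SFSMJIFHPEMIK

Repeat the key across the ciphertext: RKAHRKAHRKAHR
J(9)−R(17): -8≡18 → S
P(15)−K(10): 5 → F
S(18)−A(0): 18 → S
T(19)−H(7): 12 → M
A(0)−R(17): -17≡9 → J
S(18)−K(10): 8 → I
F(5)−A(0): 5 → F
O(14)−H(7): 7 → H
G(6)−R(17): -11≡15 → P
O(14)−K(10): 4 → E
M(12)−A(0): 12 → M
P(15)−H(7): 8 → I
B(1)−R(17): -16≡10 → K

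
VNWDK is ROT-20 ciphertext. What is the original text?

V(21): 21−20=1 → B
N(13): 13−20=-7≡19 → T
W(22): 22−20=2 → C
D(3): 3−20=-17≡9 → J
K(10): 10−20=-10≡16 → Q

BTCJQ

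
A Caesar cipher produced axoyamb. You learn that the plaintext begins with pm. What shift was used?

From the crib: a(0)−p(15)=-15≡11, so the shift is 11.

11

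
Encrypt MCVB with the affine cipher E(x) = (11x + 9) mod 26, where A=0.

LFGU

M(12): 11·12+9=141≡11 → L
C(2): 11·2+9=31≡5 → F
V(21): 11·21+9=240≡6 → G
B(1): 11·1+9=20 → U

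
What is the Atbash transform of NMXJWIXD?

MNCQDRCW

N(13) → M(12)
M(12) → N(13)
X(23) → C(2)
J(9) → Q(16)
W(22) → D(3)
I(8) → R(17)
X(23) → C(2)
D(3) → W(22)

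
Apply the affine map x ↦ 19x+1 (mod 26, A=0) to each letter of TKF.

T(19): 19·19+1=362≡24 → Y
K(10): 19·10+1=191≡9 → J
F(5): 19·5+1=96≡18 → S

YJS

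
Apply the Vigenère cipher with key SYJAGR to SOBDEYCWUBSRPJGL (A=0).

KMKDKPUUDBYIHHPL

Repeat the key across the message: SYJAGRSYJAGRSYJA
S(18)+S(18): 36≡10 → K
O(14)+Y(24): 38≡12 → M
B(1)+J(9): 10 → K
D(3)+A(0): 3 → D
E(4)+G(6): 10 → K
Y(24)+R(17): 41≡15 → P
C(2)+S(18): 20 → U
W(22)+Y(24): 46≡20 → U
U(20)+J(9): 29≡3 → D
B(1)+A(0): 1 → B
S(18)+G(6): 24 → Y
R(17)+R(17): 34≡8 → I
P(15)+S(18): 33≡7 → H
J(9)+Y(24): 33≡7 → H
G(6)+J(9): 15 → P
L(11)+A(0): 11 → L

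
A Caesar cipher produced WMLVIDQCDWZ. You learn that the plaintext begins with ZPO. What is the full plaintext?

From the crib: W(22)−Z(25)=-3≡23, so the shift is 23.
Subtract 23 from each ciphertext letter:
W(22): 22−23=-1≡25 → Z
M(12): 12−23=-11≡15 → P
L(11): 11−23=-12≡14 → O
V(21): 21−23=-2≡24 → Y
I(8): 8−23=-15≡11 → L
D(3): 3−23=-20≡6 → G
Q(16): 16−23=-7≡19 → T
C(2): 2−23=-21≡5 → F
D(3): 3−23=-20≡6 → G
W(22): 22−23=-1≡25 → Z
Z(25): 25−23=2 → C

ZPOYLGTFGZC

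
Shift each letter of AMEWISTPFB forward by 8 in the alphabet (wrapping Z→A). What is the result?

IUMEQABXNJ

A(0): 0+8=8 → I
M(12): 12+8=20 → U
E(4): 4+8=12 → M
W(22): 22+8=30≡4 → E
I(8): 8+8=16 → Q
S(18): 18+8=26≡0 → A
T(19): 19+8=27≡1 → B
P(15): 15+8=23 → X
F(5): 5+8=13 → N
B(1): 1+8=9 → J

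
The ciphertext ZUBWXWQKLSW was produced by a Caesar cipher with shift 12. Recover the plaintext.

Z(25): 25−12=13 → N
U(20): 20−12=8 → I
B(1): 1−12=-11≡15 → P
W(22): 22−12=10 → K
X(23): 23−12=11 → L
W(22): 22−12=10 → K
Q(16): 16−12=4 → E
K(10): 10−12=-2≡24 → Y
L(11): 11−12=-1≡25 → Z
S(18): 18−12=6 → G
W(22): 22−12=10 → K

NIPKLKEYZGK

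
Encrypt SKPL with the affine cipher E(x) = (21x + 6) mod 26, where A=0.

S(18): 21·18+6=384≡20 → U
K(10): 21·10+6=216≡8 → I
P(15): 21·15+6=321≡9 → J
L(11): 21·11+6=237≡3 → D

UIJD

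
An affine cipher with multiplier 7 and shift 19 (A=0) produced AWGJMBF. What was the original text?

BTNGZQY

The inverse of 7 mod 26 is 15, since 7·15=105≡1. Apply D(y)=15·(y−19) mod 26:
A(0): 15·(0−19)=-285≡1 → B
W(22): 15·(22−19)=45≡19 → T
G(6): 15·(6−19)=-195≡13 → N
J(9): 15·(9−19)=-150≡6 → G
M(12): 15·(12−19)=-105≡25 → Z
B(1): 15·(1−19)=-270≡16 → Q
F(5): 15·(5−19)=-210≡24 → Y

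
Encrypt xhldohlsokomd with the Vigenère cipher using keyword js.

gzuvxzukxcxem

Repeat the key across the message: jsjsjsjsjsjsj
x(23)+j(9): 32≡6 → g
h(7)+s(18): 25 → z
l(11)+j(9): 20 → u
d(3)+s(18): 21 → v
o(14)+j(9): 23 → x
h(7)+s(18): 25 → z
l(11)+j(9): 20 → u
s(18)+s(18): 36≡10 → k
o(14)+j(9): 23 → x
k(10)+s(18): 28≡2 → c
o(14)+j(9): 23 → x
m(12)+s(18): 30≡4 → e
d(3)+j(9): 12 → m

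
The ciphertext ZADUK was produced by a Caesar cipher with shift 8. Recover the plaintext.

RSVMC

Z(25): 25−8=17 → R
A(0): 0−8=-8≡18 → S
D(3): 3−8=-5≡21 → V
U(20): 20−8=12 → M
K(10): 10−8=2 → C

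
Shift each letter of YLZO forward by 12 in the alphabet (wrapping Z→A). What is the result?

Y(24): 24+12=36≡10 → K
L(11): 11+12=23 → X
Z(25): 25+12=37≡11 → L
O(14): 14+12=26≡0 → A

KXLA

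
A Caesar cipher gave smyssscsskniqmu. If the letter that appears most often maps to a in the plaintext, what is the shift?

18

The most frequent ciphertext letter is s (appears 6 times).
s is position 18; a is position 0.
Shift = 18.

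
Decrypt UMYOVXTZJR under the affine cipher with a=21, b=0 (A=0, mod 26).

The inverse of 21 mod 26 is 5, since 21·5=105≡1. Apply D(y)=5·(y−0) mod 26:
U(20): 5·(20−0)=100≡22 → W
M(12): 5·(12−0)=60≡8 → I
Y(24): 5·(24−0)=120≡16 → Q
O(14): 5·(14−0)=70≡18 → S
V(21): 5·(21−0)=105≡1 → B
X(23): 5·(23−0)=115≡11 → L
T(19): 5·(19−0)=95≡17 → R
Z(25): 5·(25−0)=125≡21 → V
J(9): 5·(9−0)=45≡19 → T
R(17): 5·(17−0)=85≡7 → H

WIQSBLRVTH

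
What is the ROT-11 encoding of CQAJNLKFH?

NBLUYWVQS

C(2): 2+11=13 → N
Q(16): 16+11=27≡1 → B
A(0): 0+11=11 → L
J(9): 9+11=20 → U
N(13): 13+11=24 → Y
L(11): 11+11=22 → W
K(10): 10+11=21 → V
F(5): 5+11=16 → Q
H(7): 7+11=18 → S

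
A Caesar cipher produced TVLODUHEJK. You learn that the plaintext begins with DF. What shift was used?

16

From the crib: T(19)−D(3)=16, so the shift is 16.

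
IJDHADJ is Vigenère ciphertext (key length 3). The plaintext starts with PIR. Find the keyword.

Subtract each crib letter from the matching ciphertext letter (mod 26):
I(8)−P(15)=-7≡19 → T
J(9)−I(8)=1 → B
D(3)−R(17)=-14≡12 → M

TBM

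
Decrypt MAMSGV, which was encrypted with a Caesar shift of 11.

BPBHVK

M(12): 12−11=1 → B
A(0): 0−11=-11≡15 → P
M(12): 12−11=1 → B
S(18): 18−11=7 → H
G(6): 6−11=-5≡21 → V
V(21): 21−11=10 → K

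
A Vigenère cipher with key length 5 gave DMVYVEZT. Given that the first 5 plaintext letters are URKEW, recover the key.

Subtract each crib letter from the matching ciphertext letter (mod 26):
D(3)−U(20)=-17≡9 → J
M(12)−R(17)=-5≡21 → V
V(21)−K(10)=11 → L
Y(24)−E(4)=20 → U
V(21)−W(22)=-1≡25 → Z

JVLUZ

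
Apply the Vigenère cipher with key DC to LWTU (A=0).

OYWW

Repeat the key across the message: DCDC
L(11)+D(3): 14 → O
W(22)+C(2): 24 → Y
T(19)+D(3): 22 → W
U(20)+C(2): 22 → W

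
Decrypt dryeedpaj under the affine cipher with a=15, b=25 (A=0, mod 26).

The inverse of 15 mod 26 is 7, since 15·7=105≡1. Apply D(y)=7·(y−25) mod 26:
d(3): 7·(3−25)=-154≡2 → c
r(17): 7·(17−25)=-56≡22 → w
y(24): 7·(24−25)=-7≡19 → t
e(4): 7·(4−25)=-147≡9 → j
e(4): 7·(4−25)=-147≡9 → j
d(3): 7·(3−25)=-154≡2 → c
p(15): 7·(15−25)=-70≡8 → i
a(0): 7·(0−25)=-175≡7 → h
j(9): 7·(9−25)=-112≡18 → s

cwtjjcihs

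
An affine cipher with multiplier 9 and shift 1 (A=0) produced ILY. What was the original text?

The inverse of 9 mod 26 is 3, since 9·3=27≡1. Apply D(y)=3·(y−1) mod 26:
I(8): 3·(8−1)=21 → V
L(11): 3·(11−1)=30≡4 → E
Y(24): 3·(24−1)=69≡17 → R

VER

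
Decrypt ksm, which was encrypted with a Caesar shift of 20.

qys

k(10): 10−20=-10≡16 → q
s(18): 18−20=-2≡24 → y
m(12): 12−20=-8≡18 → s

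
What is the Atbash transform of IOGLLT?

RLTOOG

I(8) → R(17)
O(14) → L(11)
G(6) → T(19)
L(11) → O(14)
L(11) → O(14)
T(19) → G(6)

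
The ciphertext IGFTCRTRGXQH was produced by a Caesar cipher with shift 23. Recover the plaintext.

I(8): 8−23=-15≡11 → L
G(6): 6−23=-17≡9 → J
F(5): 5−23=-18≡8 → I
T(19): 19−23=-4≡22 → W
C(2): 2−23=-21≡5 → F
R(17): 17−23=-6≡20 → U
T(19): 19−23=-4≡22 → W
R(17): 17−23=-6≡20 → U
G(6): 6−23=-17≡9 → J
X(23): 23−23=0 → A
Q(16): 16−23=-7≡19 → T
H(7): 7−23=-16≡10 → K

LJIWFUWUJATK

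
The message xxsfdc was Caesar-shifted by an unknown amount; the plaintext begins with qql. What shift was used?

From the crib: x(23)−q(16)=7, so the shift is 7.

7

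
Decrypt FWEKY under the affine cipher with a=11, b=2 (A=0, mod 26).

The inverse of 11 mod 26 is 19, since 11·19=209≡1. Apply D(y)=19·(y−2) mod 26:
F(5): 19·(5−2)=57≡5 → F
W(22): 19·(22−2)=380≡16 → Q
E(4): 19·(4−2)=38≡12 → M
K(10): 19·(10−2)=152≡22 → W
Y(24): 19·(24−2)=418≡2 → C

FQMWC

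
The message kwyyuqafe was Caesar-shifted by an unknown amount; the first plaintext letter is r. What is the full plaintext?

rdffbxhml

From the crib: k(10)−r(17)=-7≡19, so the shift is 19.
Subtract 19 from each ciphertext letter:
k(10): 10−19=-9≡17 → r
w(22): 22−19=3 → d
y(24): 24−19=5 → f
y(24): 24−19=5 → f
u(20): 20−19=1 → b
q(16): 16−19=-3≡23 → x
a(0): 0−19=-19≡7 → h
f(5): 5−19=-14≡12 → m
e(4): 4−19=-15≡11 → l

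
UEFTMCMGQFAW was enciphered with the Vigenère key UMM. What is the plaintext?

Repeat the key across the ciphertext: UMMUMMUMMUMM
U(20)−U(20): 0 → A
E(4)−M(12): -8≡18 → S
F(5)−M(12): -7≡19 → T
T(19)−U(20): -1≡25 → Z
M(12)−M(12): 0 → A
C(2)−M(12): -10≡16 → Q
M(12)−U(20): -8≡18 → S
G(6)−M(12): -6≡20 → U
Q(16)−M(12): 4 → E
F(5)−U(20): -15≡11 → L
A(0)−M(12): -12≡14 → O
W(22)−M(12): 10 → K

ASTZAQSUELOK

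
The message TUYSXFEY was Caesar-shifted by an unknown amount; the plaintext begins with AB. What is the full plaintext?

ABFZEMLF

From the crib: T(19)−A(0)=19, so the shift is 19.
Subtract 19 from each ciphertext letter:
T(19): 19−19=0 → A
U(20): 20−19=1 → B
Y(24): 24−19=5 → F
S(18): 18−19=-1≡25 → Z
X(23): 23−19=4 → E
F(5): 5−19=-14≡12 → M
E(4): 4−19=-15≡11 → L
Y(24): 24−19=5 → F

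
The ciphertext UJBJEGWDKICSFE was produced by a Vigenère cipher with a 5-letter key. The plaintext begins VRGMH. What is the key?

Subtract each crib letter from the matching ciphertext letter (mod 26):
U(20)−V(21)=-1≡25 → Z
J(9)−R(17)=-8≡18 → S
B(1)−G(6)=-5≡21 → V
J(9)−M(12)=-3≡23 → X
E(4)−H(7)=-3≡23 → X

ZSVXX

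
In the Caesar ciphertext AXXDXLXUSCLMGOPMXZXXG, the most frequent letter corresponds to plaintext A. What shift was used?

23

The most frequent ciphertext letter is X (appears 7 times).
X is position 23; A is position 0.
Shift = 23.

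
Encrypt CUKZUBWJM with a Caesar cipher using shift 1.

DVLAVCXKN

C(2): 2+1=3 → D
U(20): 20+1=21 → V
K(10): 10+1=11 → L
Z(25): 25+1=26≡0 → A
U(20): 20+1=21 → V
B(1): 1+1=2 → C
W(22): 22+1=23 → X
J(9): 9+1=10 → K
M(12): 12+1=13 → N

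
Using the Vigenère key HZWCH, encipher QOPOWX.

Repeat the key across the message: HZWCHH
Q(16)+H(7): 23 → X
O(14)+Z(25): 39≡13 → N
P(15)+W(22): 37≡11 → L
O(14)+C(2): 16 → Q
W(22)+H(7): 29≡3 → D
X(23)+H(7): 30≡4 → E

XNLQDE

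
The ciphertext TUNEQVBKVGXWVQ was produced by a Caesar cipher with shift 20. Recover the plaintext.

ZATKWBHQBMDCBW

T(19): 19−20=-1≡25 → Z
U(20): 20−20=0 → A
N(13): 13−20=-7≡19 → T
E(4): 4−20=-16≡10 → K
Q(16): 16−20=-4≡22 → W
V(21): 21−20=1 → B
B(1): 1−20=-19≡7 → H
K(10): 10−20=-10≡16 → Q
V(21): 21−20=1 → B
G(6): 6−20=-14≡12 → M
X(23): 23−20=3 → D
W(22): 22−20=2 → C
V(21): 21−20=1 → B
Q(16): 16−20=-4≡22 → W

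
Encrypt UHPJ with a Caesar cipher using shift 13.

U(20): 20+13=33≡7 → H
H(7): 7+13=20 → U
P(15): 15+13=28≡2 → C
J(9): 9+13=22 → W

HUCW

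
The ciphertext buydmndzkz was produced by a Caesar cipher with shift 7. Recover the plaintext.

unrwfgwsds

b(1): 1−7=-6≡20 → u
u(20): 20−7=13 → n
y(24): 24−7=17 → r
d(3): 3−7=-4≡22 → w
m(12): 12−7=5 → f
n(13): 13−7=6 → g
d(3): 3−7=-4≡22 → w
z(25): 25−7=18 → s
k(10): 10−7=3 → d
z(25): 25−7=18 → s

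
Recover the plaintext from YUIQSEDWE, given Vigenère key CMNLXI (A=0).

Repeat the key across the ciphertext: CMNLXICMN
Y(24)−C(2): 22 → W
U(20)−M(12): 8 → I
I(8)−N(13): -5≡21 → V
Q(16)−L(11): 5 → F
S(18)−X(23): -5≡21 → V
E(4)−I(8): -4≡22 → W
D(3)−C(2): 1 → B
W(22)−M(12): 10 → K
E(4)−N(13): -9≡17 → R

WIVFVWBKR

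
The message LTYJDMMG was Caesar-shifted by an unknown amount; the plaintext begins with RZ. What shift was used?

20

From the crib: L(11)−R(17)=-6≡20, so the shift is 20.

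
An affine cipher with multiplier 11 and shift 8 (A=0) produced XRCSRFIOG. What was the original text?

The inverse of 11 mod 26 is 19, since 11·19=209≡1. Apply D(y)=19·(y−8) mod 26:
X(23): 19·(23−8)=285≡25 → Z
R(17): 19·(17−8)=171≡15 → P
C(2): 19·(2−8)=-114≡16 → Q
S(18): 19·(18−8)=190≡8 → I
R(17): 19·(17−8)=171≡15 → P
F(5): 19·(5−8)=-57≡21 → V
I(8): 19·(8−8)=0 → A
O(14): 19·(14−8)=114≡10 → K
G(6): 19·(6−8)=-38≡14 → O

ZPQIPVAKO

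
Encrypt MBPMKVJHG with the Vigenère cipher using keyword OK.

Repeat the key across the message: OKOKOKOKO
M(12)+O(14): 26≡0 → A
B(1)+K(10): 11 → L
P(15)+O(14): 29≡3 → D
M(12)+K(10): 22 → W
K(10)+O(14): 24 → Y
V(21)+K(10): 31≡5 → F
J(9)+O(14): 23 → X
H(7)+K(10): 17 → R
G(6)+O(14): 20 → U

ALDWYFXRU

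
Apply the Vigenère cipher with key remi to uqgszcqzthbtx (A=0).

Repeat the key across the message: remiremiremir
u(20)+r(17): 37≡11 → l
q(16)+e(4): 20 → u
g(6)+m(12): 18 → s
s(18)+i(8): 26≡0 → a
z(25)+r(17): 42≡16 → q
c(2)+e(4): 6 → g
q(16)+m(12): 28≡2 → c
z(25)+i(8): 33≡7 → h
t(19)+r(17): 36≡10 → k
h(7)+e(4): 11 → l
b(1)+m(12): 13 → n
t(19)+i(8): 27≡1 → b
x(23)+r(17): 40≡14 → o

lusaqgchklnbo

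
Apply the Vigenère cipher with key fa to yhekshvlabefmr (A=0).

Repeat the key across the message: fafafafafafafa
y(24)+f(5): 29≡3 → d
h(7)+a(0): 7 → h
e(4)+f(5): 9 → j
k(10)+a(0): 10 → k
s(18)+f(5): 23 → x
h(7)+a(0): 7 → h
v(21)+f(5): 26≡0 → a
l(11)+a(0): 11 → l
a(0)+f(5): 5 → f
b(1)+a(0): 1 → b
e(4)+f(5): 9 → j
f(5)+a(0): 5 → f
m(12)+f(5): 17 → r
r(17)+a(0): 17 → r

dhjkxhalfbjfrr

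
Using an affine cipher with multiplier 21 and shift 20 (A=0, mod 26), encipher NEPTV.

N(13): 21·13+20=293≡7 → H
E(4): 21·4+20=104≡0 → A
P(15): 21·15+20=335≡23 → X
T(19): 21·19+20=419≡3 → D
V(21): 21·21+20=461≡19 → T

HAXDT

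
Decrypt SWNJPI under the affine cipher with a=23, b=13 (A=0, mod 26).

HXAKIT

The inverse of 23 mod 26 is 17, since 23·17=391≡1. Apply D(y)=17·(y−13) mod 26:
S(18): 17·(18−13)=85≡7 → H
W(22): 17·(22−13)=153≡23 → X
N(13): 17·(13−13)=0 → A
J(9): 17·(9−13)=-68≡10 → K
P(15): 17·(15−13)=34≡8 → I
I(8): 17·(8−13)=-85≡19 → T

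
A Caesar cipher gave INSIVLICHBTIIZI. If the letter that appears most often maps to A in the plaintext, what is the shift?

8

The most frequent ciphertext letter is I (appears 6 times).
I is position 8; A is position 0.
Shift = 8.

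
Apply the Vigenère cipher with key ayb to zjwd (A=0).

zhxd

Repeat the key across the message: ayba
z(25)+a(0): 25 → z
j(9)+y(24): 33≡7 → h
w(22)+b(1): 23 → x
d(3)+a(0): 3 → d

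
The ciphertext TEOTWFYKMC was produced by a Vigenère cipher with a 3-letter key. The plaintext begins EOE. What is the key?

PQK

Subtract each crib letter from the matching ciphertext letter (mod 26):
T(19)−E(4)=15 → P
E(4)−O(14)=-10≡16 → Q
O(14)−E(4)=10 → K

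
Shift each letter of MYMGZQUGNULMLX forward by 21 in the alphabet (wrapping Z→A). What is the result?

HTHBULPBIPGHGS

M(12): 12+21=33≡7 → H
Y(24): 24+21=45≡19 → T
M(12): 12+21=33≡7 → H
G(6): 6+21=27≡1 → B
Z(25): 25+21=46≡20 → U
Q(16): 16+21=37≡11 → L
U(20): 20+21=41≡15 → P
G(6): 6+21=27≡1 → B
N(13): 13+21=34≡8 → I
U(20): 20+21=41≡15 → P
L(11): 11+21=32≡6 → G
M(12): 12+21=33≡7 → H
L(11): 11+21=32≡6 → G
X(23): 23+21=44≡18 → S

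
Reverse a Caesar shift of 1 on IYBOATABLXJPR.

I(8): 8−1=7 → H
Y(24): 24−1=23 → X
B(1): 1−1=0 → A
O(14): 14−1=13 → N
A(0): 0−1=-1≡25 → Z
T(19): 19−1=18 → S
A(0): 0−1=-1≡25 → Z
B(1): 1−1=0 → A
L(11): 11−1=10 → K
X(23): 23−1=22 → W
J(9): 9−1=8 → I
P(15): 15−1=14 → O
R(17): 17−1=16 → Q

HXANZSZAKWIOQ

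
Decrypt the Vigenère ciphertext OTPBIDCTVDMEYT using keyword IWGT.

Repeat the key across the ciphertext: IWGTIWGTIWGTIW
O(14)−I(8): 6 → G
T(19)−W(22): -3≡23 → X
P(15)−G(6): 9 → J
B(1)−T(19): -18≡8 → I
I(8)−I(8): 0 → A
D(3)−W(22): -19≡7 → H
C(2)−G(6): -4≡22 → W
T(19)−T(19): 0 → A
V(21)−I(8): 13 → N
D(3)−W(22): -19≡7 → H
M(12)−G(6): 6 → G
E(4)−T(19): -15≡11 → L
Y(24)−I(8): 16 → Q
T(19)−W(22): -3≡23 → X

GXJIAHWANHGLQX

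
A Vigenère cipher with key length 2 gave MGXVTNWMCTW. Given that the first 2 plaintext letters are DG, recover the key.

Subtract each crib letter from the matching ciphertext letter (mod 26):
M(12)−D(3)=9 → J
G(6)−G(6)=0 → A

JA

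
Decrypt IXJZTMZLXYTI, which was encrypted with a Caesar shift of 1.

HWIYSLYKWXSH

I(8): 8−1=7 → H
X(23): 23−1=22 → W
J(9): 9−1=8 → I
Z(25): 25−1=24 → Y
T(19): 19−1=18 → S
M(12): 12−1=11 → L
Z(25): 25−1=24 → Y
L(11): 11−1=10 → K
X(23): 23−1=22 → W
Y(24): 24−1=23 → X
T(19): 19−1=18 → S
I(8): 8−1=7 → H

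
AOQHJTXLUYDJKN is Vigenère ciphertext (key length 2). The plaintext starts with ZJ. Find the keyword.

BF

Subtract each crib letter from the matching ciphertext letter (mod 26):
A(0)−Z(25)=-25≡1 → B
O(14)−J(9)=5 → F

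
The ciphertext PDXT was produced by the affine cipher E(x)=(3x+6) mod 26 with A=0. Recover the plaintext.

The inverse of 3 mod 26 is 9, since 3·9=27≡1. Apply D(y)=9·(y−6) mod 26:
P(15): 9·(15−6)=81≡3 → D
D(3): 9·(3−6)=-27≡25 → Z
X(23): 9·(23−6)=153≡23 → X
T(19): 9·(19−6)=117≡13 → N

DZXN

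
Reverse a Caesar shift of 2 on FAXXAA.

F(5): 5−2=3 → D
A(0): 0−2=-2≡24 → Y
X(23): 23−2=21 → V
X(23): 23−2=21 → V
A(0): 0−2=-2≡24 → Y
A(0): 0−2=-2≡24 → Y

DYVVYY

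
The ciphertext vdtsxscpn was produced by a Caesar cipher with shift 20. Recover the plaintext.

v(21): 21−20=1 → b
d(3): 3−20=-17≡9 → j
t(19): 19−20=-1≡25 → z
s(18): 18−20=-2≡24 → y
x(23): 23−20=3 → d
s(18): 18−20=-2≡24 → y
c(2): 2−20=-18≡8 → i
p(15): 15−20=-5≡21 → v
n(13): 13−20=-7≡19 → t

bjzydyivt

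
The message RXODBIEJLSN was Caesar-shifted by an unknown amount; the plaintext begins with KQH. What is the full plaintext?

From the crib: R(17)−K(10)=7, so the shift is 7.
Subtract 7 from each ciphertext letter:
R(17): 17−7=10 → K
X(23): 23−7=16 → Q
O(14): 14−7=7 → H
D(3): 3−7=-4≡22 → W
B(1): 1−7=-6≡20 → U
I(8): 8−7=1 → B
E(4): 4−7=-3≡23 → X
J(9): 9−7=2 → C
L(11): 11−7=4 → E
S(18): 18−7=11 → L
N(13): 13−7=6 → G

KQHWUBXCELG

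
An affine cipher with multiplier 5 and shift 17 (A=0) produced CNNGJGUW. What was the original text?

XUUDODLB

The inverse of 5 mod 26 is 21, since 5·21=105≡1. Apply D(y)=21·(y−17) mod 26:
C(2): 21·(2−17)=-315≡23 → X
N(13): 21·(13−17)=-84≡20 → U
N(13): 21·(13−17)=-84≡20 → U
G(6): 21·(6−17)=-231≡3 → D
J(9): 21·(9−17)=-168≡14 → O
G(6): 21·(6−17)=-231≡3 → D
U(20): 21·(20−17)=63≡11 → L
W(22): 21·(22−17)=105≡1 → B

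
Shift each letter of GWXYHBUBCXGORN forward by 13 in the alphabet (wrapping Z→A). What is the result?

G(6): 6+13=19 → T
W(22): 22+13=35≡9 → J
X(23): 23+13=36≡10 → K
Y(24): 24+13=37≡11 → L
H(7): 7+13=20 → U
B(1): 1+13=14 → O
U(20): 20+13=33≡7 → H
B(1): 1+13=14 → O
C(2): 2+13=15 → P
X(23): 23+13=36≡10 → K
G(6): 6+13=19 → T
O(14): 14+13=27≡1 → B
R(17): 17+13=30≡4 → E
N(13): 13+13=26≡0 → A

TJKLUOHOPKTBEA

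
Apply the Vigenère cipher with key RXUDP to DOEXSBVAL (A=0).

Repeat the key across the message: RXUDPRXUD
D(3)+R(17): 20 → U
O(14)+X(23): 37≡11 → L
E(4)+U(20): 24 → Y
X(23)+D(3): 26≡0 → A
S(18)+P(15): 33≡7 → H
B(1)+R(17): 18 → S
V(21)+X(23): 44≡18 → S
A(0)+U(20): 20 → U
L(11)+D(3): 14 → O

ULYAHSSUO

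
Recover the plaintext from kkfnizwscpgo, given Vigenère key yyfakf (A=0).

mmanyuyuxpwj

Repeat the key across the ciphertext: yyfakfyyfakf
k(10)−y(24): -14≡12 → m
k(10)−y(24): -14≡12 → m
f(5)−f(5): 0 → a
n(13)−a(0): 13 → n
i(8)−k(10): -2≡24 → y
z(25)−f(5): 20 → u
w(22)−y(24): -2≡24 → y
s(18)−y(24): -6≡20 → u
c(2)−f(5): -3≡23 → x
p(15)−a(0): 15 → p
g(6)−k(10): -4≡22 → w
o(14)−f(5): 9 → j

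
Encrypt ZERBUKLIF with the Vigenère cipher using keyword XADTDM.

WEUUXWIII

Repeat the key across the message: XADTDMXAD
Z(25)+X(23): 48≡22 → W
E(4)+A(0): 4 → E
R(17)+D(3): 20 → U
B(1)+T(19): 20 → U
U(20)+D(3): 23 → X
K(10)+M(12): 22 → W
L(11)+X(23): 34≡8 → I
I(8)+A(0): 8 → I
F(5)+D(3): 8 → I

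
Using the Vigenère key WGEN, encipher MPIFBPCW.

Repeat the key across the message: WGENWGEN
M(12)+W(22): 34≡8 → I
P(15)+G(6): 21 → V
I(8)+E(4): 12 → M
F(5)+N(13): 18 → S
B(1)+W(22): 23 → X
P(15)+G(6): 21 → V
C(2)+E(4): 6 → G
W(22)+N(13): 35≡9 → J

IVMSXVGJ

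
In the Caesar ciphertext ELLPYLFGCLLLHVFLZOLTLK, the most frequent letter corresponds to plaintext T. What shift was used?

The most frequent ciphertext letter is L (appears 9 times).
L is position 11; T is position 19.
Shift = -8≡18.

18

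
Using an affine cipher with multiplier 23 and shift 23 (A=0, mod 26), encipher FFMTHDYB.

IINSCODU

F(5): 23·5+23=138≡8 → I
F(5): 23·5+23=138≡8 → I
M(12): 23·12+23=299≡13 → N
T(19): 23·19+23=460≡18 → S
H(7): 23·7+23=184≡2 → C
D(3): 23·3+23=92≡14 → O
Y(24): 23·24+23=575≡3 → D
B(1): 23·1+23=46≡20 → U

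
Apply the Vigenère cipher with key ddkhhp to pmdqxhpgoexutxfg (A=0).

spnxewsjylejwapn

Repeat the key across the message: ddkhhpddkhhpddkh
p(15)+d(3): 18 → s
m(12)+d(3): 15 → p
d(3)+k(10): 13 → n
q(16)+h(7): 23 → x
x(23)+h(7): 30≡4 → e
h(7)+p(15): 22 → w
p(15)+d(3): 18 → s
g(6)+d(3): 9 → j
o(14)+k(10): 24 → y
e(4)+h(7): 11 → l
x(23)+h(7): 30≡4 → e
u(20)+p(15): 35≡9 → j
t(19)+d(3): 22 → w
x(23)+d(3): 26≡0 → a
f(5)+k(10): 15 → p
g(6)+h(7): 13 → n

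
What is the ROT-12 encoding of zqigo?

lcusa

z(25): 25+12=37≡11 → l
q(16): 16+12=28≡2 → c
i(8): 8+12=20 → u
g(6): 6+12=18 → s
o(14): 14+12=26≡0 → a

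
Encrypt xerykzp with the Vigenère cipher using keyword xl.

Repeat the key across the message: xlxlxlx
x(23)+x(23): 46≡20 → u
e(4)+l(11): 15 → p
r(17)+x(23): 40≡14 → o
y(24)+l(11): 35≡9 → j
k(10)+x(23): 33≡7 → h
z(25)+l(11): 36≡10 → k
p(15)+x(23): 38≡12 → m

upojhkm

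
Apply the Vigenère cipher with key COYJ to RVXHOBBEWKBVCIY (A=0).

TJVQQPZNYYZEEWW

Repeat the key across the message: COYJCOYJCOYJCOY
R(17)+C(2): 19 → T
V(21)+O(14): 35≡9 → J
X(23)+Y(24): 47≡21 → V
H(7)+J(9): 16 → Q
O(14)+C(2): 16 → Q
B(1)+O(14): 15 → P
B(1)+Y(24): 25 → Z
E(4)+J(9): 13 → N
W(22)+C(2): 24 → Y
K(10)+O(14): 24 → Y
B(1)+Y(24): 25 → Z
V(21)+J(9): 30≡4 → E
C(2)+C(2): 4 → E
I(8)+O(14): 22 → W
Y(24)+Y(24): 48≡22 → W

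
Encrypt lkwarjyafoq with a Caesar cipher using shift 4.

poaevncejsu

l(11): 11+4=15 → p
k(10): 10+4=14 → o
w(22): 22+4=26≡0 → a
a(0): 0+4=4 → e
r(17): 17+4=21 → v
j(9): 9+4=13 → n
y(24): 24+4=28≡2 → c
a(0): 0+4=4 → e
f(5): 5+4=9 → j
o(14): 14+4=18 → s
q(16): 16+4=20 → u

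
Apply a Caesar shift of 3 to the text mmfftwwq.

m(12): 12+3=15 → p
m(12): 12+3=15 → p
f(5): 5+3=8 → i
f(5): 5+3=8 → i
t(19): 19+3=22 → w
w(22): 22+3=25 → z
w(22): 22+3=25 → z
q(16): 16+3=19 → t

ppiiwzzt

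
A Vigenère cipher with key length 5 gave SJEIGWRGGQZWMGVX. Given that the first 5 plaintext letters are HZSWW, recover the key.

Subtract each crib letter from the matching ciphertext letter (mod 26):
S(18)−H(7)=11 → L
J(9)−Z(25)=-16≡10 → K
E(4)−S(18)=-14≡12 → M
I(8)−W(22)=-14≡12 → M
G(6)−W(22)=-16≡10 → K

LKMMK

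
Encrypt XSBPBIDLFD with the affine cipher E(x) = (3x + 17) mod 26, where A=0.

ITUKUPAYGA

X(23): 3·23+17=86≡8 → I
S(18): 3·18+17=71≡19 → T
B(1): 3·1+17=20 → U
P(15): 3·15+17=62≡10 → K
B(1): 3·1+17=20 → U
I(8): 3·8+17=41≡15 → P
D(3): 3·3+17=26≡0 → A
L(11): 3·11+17=50≡24 → Y
F(5): 3·5+17=32≡6 → G
D(3): 3·3+17=26≡0 → A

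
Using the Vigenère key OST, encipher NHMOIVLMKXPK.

Repeat the key across the message: OSTOSTOSTOST
N(13)+O(14): 27≡1 → B
H(7)+S(18): 25 → Z
M(12)+T(19): 31≡5 → F
O(14)+O(14): 28≡2 → C
I(8)+S(18): 26≡0 → A
V(21)+T(19): 40≡14 → O
L(11)+O(14): 25 → Z
M(12)+S(18): 30≡4 → E
K(10)+T(19): 29≡3 → D
X(23)+O(14): 37≡11 → L
P(15)+S(18): 33≡7 → H
K(10)+T(19): 29≡3 → D

BZFCAOZEDLHD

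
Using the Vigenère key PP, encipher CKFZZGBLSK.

Repeat the key across the message: PPPPPPPPPP
C(2)+P(15): 17 → R
K(10)+P(15): 25 → Z
F(5)+P(15): 20 → U
Z(25)+P(15): 40≡14 → O
Z(25)+P(15): 40≡14 → O
G(6)+P(15): 21 → V
B(1)+P(15): 16 → Q
L(11)+P(15): 26≡0 → A
S(18)+P(15): 33≡7 → H
K(10)+P(15): 25 → Z

RZUOOVQAHZ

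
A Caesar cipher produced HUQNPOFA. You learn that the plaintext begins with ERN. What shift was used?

From the crib: H(7)−E(4)=3, so the shift is 3.

3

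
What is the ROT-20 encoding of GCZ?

AWT

G(6): 6+20=26≡0 → A
C(2): 2+20=22 → W
Z(25): 25+20=45≡19 → T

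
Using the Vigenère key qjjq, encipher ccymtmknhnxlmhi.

Repeat the key across the message: qjjqqjjqqjjqqjj
c(2)+q(16): 18 → s
c(2)+j(9): 11 → l
y(24)+j(9): 33≡7 → h
m(12)+q(16): 28≡2 → c
t(19)+q(16): 35≡9 → j
m(12)+j(9): 21 → v
k(10)+j(9): 19 → t
n(13)+q(16): 29≡3 → d
h(7)+q(16): 23 → x
n(13)+j(9): 22 → w
x(23)+j(9): 32≡6 → g
l(11)+q(16): 27≡1 → b
m(12)+q(16): 28≡2 → c
h(7)+j(9): 16 → q
i(8)+j(9): 17 → r

slhcjvtdxwgbcqr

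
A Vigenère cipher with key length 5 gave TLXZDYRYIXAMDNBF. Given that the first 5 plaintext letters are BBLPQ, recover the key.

Subtract each crib letter from the matching ciphertext letter (mod 26):
T(19)−B(1)=18 → S
L(11)−B(1)=10 → K
X(23)−L(11)=12 → M
Z(25)−P(15)=10 → K
D(3)−Q(16)=-13≡13 → N

SKMKN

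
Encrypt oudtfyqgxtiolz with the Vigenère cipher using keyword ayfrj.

Repeat the key across the message: ayfrjayfrjayfr
o(14)+a(0): 14 → o
u(20)+y(24): 44≡18 → s
d(3)+f(5): 8 → i
t(19)+r(17): 36≡10 → k
f(5)+j(9): 14 → o
y(24)+a(0): 24 → y
q(16)+y(24): 40≡14 → o
g(6)+f(5): 11 → l
x(23)+r(17): 40≡14 → o
t(19)+j(9): 28≡2 → c
i(8)+a(0): 8 → i
o(14)+y(24): 38≡12 → m
l(11)+f(5): 16 → q
z(25)+r(17): 42≡16 → q

osikoyolocimqq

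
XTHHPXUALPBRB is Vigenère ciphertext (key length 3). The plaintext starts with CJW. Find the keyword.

VKL

Subtract each crib letter from the matching ciphertext letter (mod 26):
X(23)−C(2)=21 → V
T(19)−J(9)=10 → K
H(7)−W(22)=-15≡11 → L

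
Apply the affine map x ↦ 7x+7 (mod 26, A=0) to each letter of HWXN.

EFMU

H(7): 7·7+7=56≡4 → E
W(22): 7·22+7=161≡5 → F
X(23): 7·23+7=168≡12 → M
N(13): 7·13+7=98≡20 → U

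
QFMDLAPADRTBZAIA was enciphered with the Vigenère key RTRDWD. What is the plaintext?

Repeat the key across the ciphertext: RTRDWDRTRDWDRTRD
Q(16)−R(17): -1≡25 → Z
F(5)−T(19): -14≡12 → M
M(12)−R(17): -5≡21 → V
D(3)−D(3): 0 → A
L(11)−W(22): -11≡15 → P
A(0)−D(3): -3≡23 → X
P(15)−R(17): -2≡24 → Y
A(0)−T(19): -19≡7 → H
D(3)−R(17): -14≡12 → M
R(17)−D(3): 14 → O
T(19)−W(22): -3≡23 → X
B(1)−D(3): -2≡24 → Y
Z(25)−R(17): 8 → I
A(0)−T(19): -19≡7 → H
I(8)−R(17): -9≡17 → R
A(0)−D(3): -3≡23 → X

ZMVAPXYHMOXYIHRX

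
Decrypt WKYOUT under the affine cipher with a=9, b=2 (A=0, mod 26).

IYOKCZ

The inverse of 9 mod 26 is 3, since 9·3=27≡1. Apply D(y)=3·(y−2) mod 26:
W(22): 3·(22−2)=60≡8 → I
K(10): 3·(10−2)=24 → Y
Y(24): 3·(24−2)=66≡14 → O
O(14): 3·(14−2)=36≡10 → K
U(20): 3·(20−2)=54≡2 → C
T(19): 3·(19−2)=51≡25 → Z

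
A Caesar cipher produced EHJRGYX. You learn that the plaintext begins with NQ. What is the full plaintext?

From the crib: E(4)−N(13)=-9≡17, so the shift is 17.
Subtract 17 from each ciphertext letter:
E(4): 4−17=-13≡13 → N
H(7): 7−17=-10≡16 → Q
J(9): 9−17=-8≡18 → S
R(17): 17−17=0 → A
G(6): 6−17=-11≡15 → P
Y(24): 24−17=7 → H
X(23): 23−17=6 → G

NQSAPHG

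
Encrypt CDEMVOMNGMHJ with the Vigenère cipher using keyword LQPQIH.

Repeat the key across the message: LQPQIHLQPQIH
C(2)+L(11): 13 → N
D(3)+Q(16): 19 → T
E(4)+P(15): 19 → T
M(12)+Q(16): 28≡2 → C
V(21)+I(8): 29≡3 → D
O(14)+H(7): 21 → V
M(12)+L(11): 23 → X
N(13)+Q(16): 29≡3 → D
G(6)+P(15): 21 → V
M(12)+Q(16): 28≡2 → C
H(7)+I(8): 15 → P
J(9)+H(7): 16 → Q

NTTCDVXDVCPQ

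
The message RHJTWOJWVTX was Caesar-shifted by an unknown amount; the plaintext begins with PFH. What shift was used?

From the crib: R(17)−P(15)=2, so the shift is 2.

2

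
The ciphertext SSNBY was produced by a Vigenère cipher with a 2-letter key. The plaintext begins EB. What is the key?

OR

Subtract each crib letter from the matching ciphertext letter (mod 26):
S(18)−E(4)=14 → O
S(18)−B(1)=17 → R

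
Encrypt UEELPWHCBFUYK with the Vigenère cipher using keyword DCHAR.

Repeat the key across the message: DCHARDCHARDCH
U(20)+D(3): 23 → X
E(4)+C(2): 6 → G
E(4)+H(7): 11 → L
L(11)+A(0): 11 → L
P(15)+R(17): 32≡6 → G
W(22)+D(3): 25 → Z
H(7)+C(2): 9 → J
C(2)+H(7): 9 → J
B(1)+A(0): 1 → B
F(5)+R(17): 22 → W
U(20)+D(3): 23 → X
Y(24)+C(2): 26≡0 → A
K(10)+H(7): 17 → R

XGLLGZJJBWXAR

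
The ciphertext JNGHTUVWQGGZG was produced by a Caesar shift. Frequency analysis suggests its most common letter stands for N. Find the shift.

The most frequent ciphertext letter is G (appears 4 times).
G is position 6; N is position 13.
Shift = -7≡19.

19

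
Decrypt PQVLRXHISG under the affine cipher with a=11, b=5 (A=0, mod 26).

IBSKUEMFNT

The inverse of 11 mod 26 is 19, since 11·19=209≡1. Apply D(y)=19·(y−5) mod 26:
P(15): 19·(15−5)=190≡8 → I
Q(16): 19·(16−5)=209≡1 → B
V(21): 19·(21−5)=304≡18 → S
L(11): 19·(11−5)=114≡10 → K
R(17): 19·(17−5)=228≡20 → U
X(23): 19·(23−5)=342≡4 → E
H(7): 19·(7−5)=38≡12 → M
I(8): 19·(8−5)=57≡5 → F
S(18): 19·(18−5)=247≡13 → N
G(6): 19·(6−5)=19 → T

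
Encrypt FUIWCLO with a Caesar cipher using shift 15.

F(5): 5+15=20 → U
U(20): 20+15=35≡9 → J
I(8): 8+15=23 → X
W(22): 22+15=37≡11 → L
C(2): 2+15=17 → R
L(11): 11+15=26≡0 → A
O(14): 14+15=29≡3 → D

UJXLRAD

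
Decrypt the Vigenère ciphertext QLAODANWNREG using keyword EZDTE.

Repeat the key across the ciphertext: EZDTEEZDTEEZ
Q(16)−E(4): 12 → M
L(11)−Z(25): -14≡12 → M
A(0)−D(3): -3≡23 → X
O(14)−T(19): -5≡21 → V
D(3)−E(4): -1≡25 → Z
A(0)−E(4): -4≡22 → W
N(13)−Z(25): -12≡14 → O
W(22)−D(3): 19 → T
N(13)−T(19): -6≡20 → U
R(17)−E(4): 13 → N
E(4)−E(4): 0 → A
G(6)−Z(25): -19≡7 → H

MMXVZWOTUNAH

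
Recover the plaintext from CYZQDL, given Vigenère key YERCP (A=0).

EUIOON

Repeat the key across the ciphertext: YERCPY
C(2)−Y(24): -22≡4 → E
Y(24)−E(4): 20 → U
Z(25)−R(17): 8 → I
Q(16)−C(2): 14 → O
D(3)−P(15): -12≡14 → O
L(11)−Y(24): -13≡13 → N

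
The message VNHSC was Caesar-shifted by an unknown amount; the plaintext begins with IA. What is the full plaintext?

IAUFP

From the crib: V(21)−I(8)=13, so the shift is 13.
Subtract 13 from each ciphertext letter:
V(21): 21−13=8 → I
N(13): 13−13=0 → A
H(7): 7−13=-6≡20 → U
S(18): 18−13=5 → F
C(2): 2−13=-11≡15 → P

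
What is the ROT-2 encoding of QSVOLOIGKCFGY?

SUXQNQKIMEHIA

Q(16): 16+2=18 → S
S(18): 18+2=20 → U
V(21): 21+2=23 → X
O(14): 14+2=16 → Q
L(11): 11+2=13 → N
O(14): 14+2=16 → Q
I(8): 8+2=10 → K
G(6): 6+2=8 → I
K(10): 10+2=12 → M
C(2): 2+2=4 → E
F(5): 5+2=7 → H
G(6): 6+2=8 → I
Y(24): 24+2=26≡0 → A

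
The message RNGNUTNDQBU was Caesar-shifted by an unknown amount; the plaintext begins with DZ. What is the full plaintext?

From the crib: R(17)−D(3)=14, so the shift is 14.
Subtract 14 from each ciphertext letter:
R(17): 17−14=3 → D
N(13): 13−14=-1≡25 → Z
G(6): 6−14=-8≡18 → S
N(13): 13−14=-1≡25 → Z
U(20): 20−14=6 → G
T(19): 19−14=5 → F
N(13): 13−14=-1≡25 → Z
D(3): 3−14=-11≡15 → P
Q(16): 16−14=2 → C
B(1): 1−14=-13≡13 → N
U(20): 20−14=6 → G

DZSZGFZPCNG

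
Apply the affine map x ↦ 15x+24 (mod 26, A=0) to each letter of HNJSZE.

ZLDIJG

H(7): 15·7+24=129≡25 → Z
N(13): 15·13+24=219≡11 → L
J(9): 15·9+24=159≡3 → D
S(18): 15·18+24=294≡8 → I
Z(25): 15·25+24=399≡9 → J
E(4): 15·4+24=84≡6 → G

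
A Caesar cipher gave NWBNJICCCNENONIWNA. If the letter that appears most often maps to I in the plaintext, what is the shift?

5

The most frequent ciphertext letter is N (appears 6 times).
N is position 13; I is position 8.
Shift = 5.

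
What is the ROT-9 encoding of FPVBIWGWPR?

OYEKRFPFYA

F(5): 5+9=14 → O
P(15): 15+9=24 → Y
V(21): 21+9=30≡4 → E
B(1): 1+9=10 → K
I(8): 8+9=17 → R
W(22): 22+9=31≡5 → F
G(6): 6+9=15 → P
W(22): 22+9=31≡5 → F
P(15): 15+9=24 → Y
R(17): 17+9=26≡0 → A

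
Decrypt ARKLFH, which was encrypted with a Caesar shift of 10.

A(0): 0−10=-10≡16 → Q
R(17): 17−10=7 → H
K(10): 10−10=0 → A
L(11): 11−10=1 → B
F(5): 5−10=-5≡21 → V
H(7): 7−10=-3≡23 → X

QHABVX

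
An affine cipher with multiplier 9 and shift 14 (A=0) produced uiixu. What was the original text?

The inverse of 9 mod 26 is 3, since 9·3=27≡1. Apply D(y)=3·(y−14) mod 26:
u(20): 3·(20−14)=18 → s
i(8): 3·(8−14)=-18≡8 → i
i(8): 3·(8−14)=-18≡8 → i
x(23): 3·(23−14)=27≡1 → b
u(20): 3·(20−14)=18 → s

siibs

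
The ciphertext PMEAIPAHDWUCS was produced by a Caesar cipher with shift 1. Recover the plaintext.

P(15): 15−1=14 → O
M(12): 12−1=11 → L
E(4): 4−1=3 → D
A(0): 0−1=-1≡25 → Z
I(8): 8−1=7 → H
P(15): 15−1=14 → O
A(0): 0−1=-1≡25 → Z
H(7): 7−1=6 → G
D(3): 3−1=2 → C
W(22): 22−1=21 → V
U(20): 20−1=19 → T
C(2): 2−1=1 → B
S(18): 18−1=17 → R

OLDZHOZGCVTBR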